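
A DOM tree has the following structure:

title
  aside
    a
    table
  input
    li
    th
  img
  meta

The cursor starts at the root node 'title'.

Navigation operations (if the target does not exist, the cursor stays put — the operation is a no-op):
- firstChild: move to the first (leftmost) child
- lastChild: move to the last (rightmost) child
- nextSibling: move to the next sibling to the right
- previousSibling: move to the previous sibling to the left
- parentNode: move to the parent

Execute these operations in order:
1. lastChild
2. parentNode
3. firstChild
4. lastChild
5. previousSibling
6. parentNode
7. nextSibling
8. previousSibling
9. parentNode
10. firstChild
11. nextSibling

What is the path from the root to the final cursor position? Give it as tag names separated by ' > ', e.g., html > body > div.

After 1 (lastChild): meta
After 2 (parentNode): title
After 3 (firstChild): aside
After 4 (lastChild): table
After 5 (previousSibling): a
After 6 (parentNode): aside
After 7 (nextSibling): input
After 8 (previousSibling): aside
After 9 (parentNode): title
After 10 (firstChild): aside
After 11 (nextSibling): input

Answer: title > input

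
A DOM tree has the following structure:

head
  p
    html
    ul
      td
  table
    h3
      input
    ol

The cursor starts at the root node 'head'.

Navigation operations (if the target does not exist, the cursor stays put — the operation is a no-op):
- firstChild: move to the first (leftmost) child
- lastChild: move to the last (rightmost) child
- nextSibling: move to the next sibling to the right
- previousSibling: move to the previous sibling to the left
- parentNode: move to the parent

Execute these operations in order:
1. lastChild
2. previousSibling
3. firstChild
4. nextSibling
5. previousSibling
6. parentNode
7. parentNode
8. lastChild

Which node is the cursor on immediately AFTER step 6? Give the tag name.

After 1 (lastChild): table
After 2 (previousSibling): p
After 3 (firstChild): html
After 4 (nextSibling): ul
After 5 (previousSibling): html
After 6 (parentNode): p

Answer: p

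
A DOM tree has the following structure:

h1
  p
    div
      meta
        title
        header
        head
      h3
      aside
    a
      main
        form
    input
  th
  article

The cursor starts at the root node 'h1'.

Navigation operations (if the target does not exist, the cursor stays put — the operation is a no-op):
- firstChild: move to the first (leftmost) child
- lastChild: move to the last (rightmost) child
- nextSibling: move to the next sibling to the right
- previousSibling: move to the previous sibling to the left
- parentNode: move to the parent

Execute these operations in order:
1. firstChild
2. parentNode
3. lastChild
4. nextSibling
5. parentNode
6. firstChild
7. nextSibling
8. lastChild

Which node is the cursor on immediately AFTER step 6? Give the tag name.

Answer: p

Derivation:
After 1 (firstChild): p
After 2 (parentNode): h1
After 3 (lastChild): article
After 4 (nextSibling): article (no-op, stayed)
After 5 (parentNode): h1
After 6 (firstChild): p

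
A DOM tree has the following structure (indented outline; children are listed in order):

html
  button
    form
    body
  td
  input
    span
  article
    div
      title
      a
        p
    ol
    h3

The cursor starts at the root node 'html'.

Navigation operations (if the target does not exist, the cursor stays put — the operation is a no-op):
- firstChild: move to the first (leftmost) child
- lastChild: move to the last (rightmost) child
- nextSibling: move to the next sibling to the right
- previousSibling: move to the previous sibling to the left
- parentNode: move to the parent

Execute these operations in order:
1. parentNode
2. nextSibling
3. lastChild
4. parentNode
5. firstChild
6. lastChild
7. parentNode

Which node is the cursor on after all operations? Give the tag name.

After 1 (parentNode): html (no-op, stayed)
After 2 (nextSibling): html (no-op, stayed)
After 3 (lastChild): article
After 4 (parentNode): html
After 5 (firstChild): button
After 6 (lastChild): body
After 7 (parentNode): button

Answer: button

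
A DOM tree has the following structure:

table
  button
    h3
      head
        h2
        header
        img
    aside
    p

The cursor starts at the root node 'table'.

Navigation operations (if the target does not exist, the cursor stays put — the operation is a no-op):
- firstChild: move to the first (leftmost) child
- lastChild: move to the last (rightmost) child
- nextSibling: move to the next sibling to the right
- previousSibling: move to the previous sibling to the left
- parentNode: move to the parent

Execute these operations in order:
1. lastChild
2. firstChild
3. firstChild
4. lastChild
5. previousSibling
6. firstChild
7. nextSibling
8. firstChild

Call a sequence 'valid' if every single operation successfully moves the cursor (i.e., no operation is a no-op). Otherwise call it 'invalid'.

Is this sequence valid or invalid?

After 1 (lastChild): button
After 2 (firstChild): h3
After 3 (firstChild): head
After 4 (lastChild): img
After 5 (previousSibling): header
After 6 (firstChild): header (no-op, stayed)
After 7 (nextSibling): img
After 8 (firstChild): img (no-op, stayed)

Answer: invalid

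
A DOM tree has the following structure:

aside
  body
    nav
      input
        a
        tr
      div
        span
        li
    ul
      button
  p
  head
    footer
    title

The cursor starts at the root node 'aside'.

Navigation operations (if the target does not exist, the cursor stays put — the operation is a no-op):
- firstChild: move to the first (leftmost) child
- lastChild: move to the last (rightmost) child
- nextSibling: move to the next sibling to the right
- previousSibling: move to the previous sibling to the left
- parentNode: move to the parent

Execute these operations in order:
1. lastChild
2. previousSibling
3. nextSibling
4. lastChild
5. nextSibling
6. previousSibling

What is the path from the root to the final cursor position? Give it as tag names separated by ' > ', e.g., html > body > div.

Answer: aside > head > footer

Derivation:
After 1 (lastChild): head
After 2 (previousSibling): p
After 3 (nextSibling): head
After 4 (lastChild): title
After 5 (nextSibling): title (no-op, stayed)
After 6 (previousSibling): footer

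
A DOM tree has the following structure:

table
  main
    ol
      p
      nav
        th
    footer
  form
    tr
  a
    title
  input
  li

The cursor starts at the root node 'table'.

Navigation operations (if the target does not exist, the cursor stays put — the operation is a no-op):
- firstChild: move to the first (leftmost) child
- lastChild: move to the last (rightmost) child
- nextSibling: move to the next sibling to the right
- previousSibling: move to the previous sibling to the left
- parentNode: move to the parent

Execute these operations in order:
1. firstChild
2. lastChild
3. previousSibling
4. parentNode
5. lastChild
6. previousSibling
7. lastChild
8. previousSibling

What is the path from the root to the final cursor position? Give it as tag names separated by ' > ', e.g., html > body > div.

Answer: table > main > ol > p

Derivation:
After 1 (firstChild): main
After 2 (lastChild): footer
After 3 (previousSibling): ol
After 4 (parentNode): main
After 5 (lastChild): footer
After 6 (previousSibling): ol
After 7 (lastChild): nav
After 8 (previousSibling): p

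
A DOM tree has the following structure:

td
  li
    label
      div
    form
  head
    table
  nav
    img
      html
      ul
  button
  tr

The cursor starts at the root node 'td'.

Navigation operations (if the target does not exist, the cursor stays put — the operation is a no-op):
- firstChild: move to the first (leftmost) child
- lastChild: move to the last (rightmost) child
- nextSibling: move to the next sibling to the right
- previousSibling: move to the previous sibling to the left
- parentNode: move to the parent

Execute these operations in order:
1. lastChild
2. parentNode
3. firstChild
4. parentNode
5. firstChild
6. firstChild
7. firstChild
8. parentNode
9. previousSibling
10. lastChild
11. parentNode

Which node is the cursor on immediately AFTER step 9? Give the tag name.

After 1 (lastChild): tr
After 2 (parentNode): td
After 3 (firstChild): li
After 4 (parentNode): td
After 5 (firstChild): li
After 6 (firstChild): label
After 7 (firstChild): div
After 8 (parentNode): label
After 9 (previousSibling): label (no-op, stayed)

Answer: label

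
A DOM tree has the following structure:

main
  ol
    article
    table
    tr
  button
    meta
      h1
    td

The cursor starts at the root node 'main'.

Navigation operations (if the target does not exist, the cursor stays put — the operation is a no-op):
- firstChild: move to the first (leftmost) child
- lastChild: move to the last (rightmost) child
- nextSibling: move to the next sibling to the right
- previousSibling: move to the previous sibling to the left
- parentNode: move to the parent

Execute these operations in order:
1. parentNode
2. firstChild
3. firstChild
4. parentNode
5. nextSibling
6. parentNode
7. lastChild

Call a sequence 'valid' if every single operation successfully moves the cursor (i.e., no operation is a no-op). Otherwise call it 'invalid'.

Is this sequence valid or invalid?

After 1 (parentNode): main (no-op, stayed)
After 2 (firstChild): ol
After 3 (firstChild): article
After 4 (parentNode): ol
After 5 (nextSibling): button
After 6 (parentNode): main
After 7 (lastChild): button

Answer: invalid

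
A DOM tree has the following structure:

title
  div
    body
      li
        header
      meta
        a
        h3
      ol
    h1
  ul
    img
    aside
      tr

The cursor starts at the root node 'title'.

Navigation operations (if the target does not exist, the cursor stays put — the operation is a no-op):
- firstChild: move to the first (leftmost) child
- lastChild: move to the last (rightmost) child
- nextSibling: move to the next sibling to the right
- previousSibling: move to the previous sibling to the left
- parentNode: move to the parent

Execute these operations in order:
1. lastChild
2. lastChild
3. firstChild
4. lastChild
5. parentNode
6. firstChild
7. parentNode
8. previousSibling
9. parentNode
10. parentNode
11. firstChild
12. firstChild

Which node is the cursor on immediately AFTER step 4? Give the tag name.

Answer: tr

Derivation:
After 1 (lastChild): ul
After 2 (lastChild): aside
After 3 (firstChild): tr
After 4 (lastChild): tr (no-op, stayed)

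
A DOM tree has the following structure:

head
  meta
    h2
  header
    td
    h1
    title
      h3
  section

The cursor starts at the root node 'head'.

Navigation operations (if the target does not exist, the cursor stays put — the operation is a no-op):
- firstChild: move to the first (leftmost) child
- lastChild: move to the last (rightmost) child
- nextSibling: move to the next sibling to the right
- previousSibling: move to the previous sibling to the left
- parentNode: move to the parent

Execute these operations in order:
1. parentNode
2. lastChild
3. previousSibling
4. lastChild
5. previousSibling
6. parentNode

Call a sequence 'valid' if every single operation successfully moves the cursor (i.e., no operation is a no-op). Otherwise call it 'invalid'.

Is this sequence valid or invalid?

After 1 (parentNode): head (no-op, stayed)
After 2 (lastChild): section
After 3 (previousSibling): header
After 4 (lastChild): title
After 5 (previousSibling): h1
After 6 (parentNode): header

Answer: invalid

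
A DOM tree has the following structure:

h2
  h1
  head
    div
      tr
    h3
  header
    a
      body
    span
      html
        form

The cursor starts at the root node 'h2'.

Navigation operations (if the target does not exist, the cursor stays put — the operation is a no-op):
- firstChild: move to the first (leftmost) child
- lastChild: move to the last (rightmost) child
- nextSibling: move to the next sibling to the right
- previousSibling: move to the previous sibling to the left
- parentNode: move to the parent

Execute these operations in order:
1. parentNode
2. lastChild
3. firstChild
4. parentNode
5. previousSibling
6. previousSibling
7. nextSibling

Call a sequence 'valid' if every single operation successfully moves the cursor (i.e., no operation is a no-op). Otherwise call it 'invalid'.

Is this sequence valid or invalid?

Answer: invalid

Derivation:
After 1 (parentNode): h2 (no-op, stayed)
After 2 (lastChild): header
After 3 (firstChild): a
After 4 (parentNode): header
After 5 (previousSibling): head
After 6 (previousSibling): h1
After 7 (nextSibling): head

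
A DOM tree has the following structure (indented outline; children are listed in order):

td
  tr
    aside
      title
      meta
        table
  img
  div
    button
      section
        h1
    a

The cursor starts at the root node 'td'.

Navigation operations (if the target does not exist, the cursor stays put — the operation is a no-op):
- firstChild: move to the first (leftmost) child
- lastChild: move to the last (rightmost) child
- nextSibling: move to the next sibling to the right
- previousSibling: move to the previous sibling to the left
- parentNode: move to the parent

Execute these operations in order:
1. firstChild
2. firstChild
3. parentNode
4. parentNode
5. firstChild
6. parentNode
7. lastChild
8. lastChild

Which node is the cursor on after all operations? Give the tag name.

After 1 (firstChild): tr
After 2 (firstChild): aside
After 3 (parentNode): tr
After 4 (parentNode): td
After 5 (firstChild): tr
After 6 (parentNode): td
After 7 (lastChild): div
After 8 (lastChild): a

Answer: a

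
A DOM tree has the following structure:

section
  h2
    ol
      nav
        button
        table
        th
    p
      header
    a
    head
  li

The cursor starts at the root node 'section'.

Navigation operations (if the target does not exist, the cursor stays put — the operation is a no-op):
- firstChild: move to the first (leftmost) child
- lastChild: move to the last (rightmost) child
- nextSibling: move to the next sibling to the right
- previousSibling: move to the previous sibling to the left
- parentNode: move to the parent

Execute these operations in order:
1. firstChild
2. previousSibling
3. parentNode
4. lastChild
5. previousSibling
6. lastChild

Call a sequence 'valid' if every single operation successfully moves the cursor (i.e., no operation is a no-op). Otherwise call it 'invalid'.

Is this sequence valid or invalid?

Answer: invalid

Derivation:
After 1 (firstChild): h2
After 2 (previousSibling): h2 (no-op, stayed)
After 3 (parentNode): section
After 4 (lastChild): li
After 5 (previousSibling): h2
After 6 (lastChild): head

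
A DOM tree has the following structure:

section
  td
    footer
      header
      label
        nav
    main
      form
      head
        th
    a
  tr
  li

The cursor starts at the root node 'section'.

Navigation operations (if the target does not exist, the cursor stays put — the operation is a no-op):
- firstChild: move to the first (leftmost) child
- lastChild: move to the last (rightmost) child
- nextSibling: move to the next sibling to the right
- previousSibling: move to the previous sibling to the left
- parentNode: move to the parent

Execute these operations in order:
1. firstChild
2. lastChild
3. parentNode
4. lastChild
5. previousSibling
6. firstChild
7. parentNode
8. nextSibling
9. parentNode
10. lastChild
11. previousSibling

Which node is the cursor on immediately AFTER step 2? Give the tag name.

After 1 (firstChild): td
After 2 (lastChild): a

Answer: a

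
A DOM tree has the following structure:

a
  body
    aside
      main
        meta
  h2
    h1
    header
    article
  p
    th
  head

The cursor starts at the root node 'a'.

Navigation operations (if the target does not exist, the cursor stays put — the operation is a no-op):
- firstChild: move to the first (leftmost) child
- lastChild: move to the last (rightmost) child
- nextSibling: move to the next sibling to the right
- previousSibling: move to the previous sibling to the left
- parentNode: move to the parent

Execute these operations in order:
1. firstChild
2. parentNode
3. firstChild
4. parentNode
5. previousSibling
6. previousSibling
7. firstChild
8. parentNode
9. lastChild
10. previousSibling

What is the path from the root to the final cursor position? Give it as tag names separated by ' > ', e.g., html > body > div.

Answer: a > p

Derivation:
After 1 (firstChild): body
After 2 (parentNode): a
After 3 (firstChild): body
After 4 (parentNode): a
After 5 (previousSibling): a (no-op, stayed)
After 6 (previousSibling): a (no-op, stayed)
After 7 (firstChild): body
After 8 (parentNode): a
After 9 (lastChild): head
After 10 (previousSibling): p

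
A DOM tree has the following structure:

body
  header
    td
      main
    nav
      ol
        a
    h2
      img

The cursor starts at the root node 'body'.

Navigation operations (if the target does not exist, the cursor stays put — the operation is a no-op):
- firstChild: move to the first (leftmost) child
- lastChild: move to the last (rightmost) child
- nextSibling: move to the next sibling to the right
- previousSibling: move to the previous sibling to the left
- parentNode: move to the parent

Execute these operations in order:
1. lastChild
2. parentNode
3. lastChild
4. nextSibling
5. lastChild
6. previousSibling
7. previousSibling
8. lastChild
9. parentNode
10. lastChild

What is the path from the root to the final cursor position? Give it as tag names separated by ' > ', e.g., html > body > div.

Answer: body > header > td > main

Derivation:
After 1 (lastChild): header
After 2 (parentNode): body
After 3 (lastChild): header
After 4 (nextSibling): header (no-op, stayed)
After 5 (lastChild): h2
After 6 (previousSibling): nav
After 7 (previousSibling): td
After 8 (lastChild): main
After 9 (parentNode): td
After 10 (lastChild): main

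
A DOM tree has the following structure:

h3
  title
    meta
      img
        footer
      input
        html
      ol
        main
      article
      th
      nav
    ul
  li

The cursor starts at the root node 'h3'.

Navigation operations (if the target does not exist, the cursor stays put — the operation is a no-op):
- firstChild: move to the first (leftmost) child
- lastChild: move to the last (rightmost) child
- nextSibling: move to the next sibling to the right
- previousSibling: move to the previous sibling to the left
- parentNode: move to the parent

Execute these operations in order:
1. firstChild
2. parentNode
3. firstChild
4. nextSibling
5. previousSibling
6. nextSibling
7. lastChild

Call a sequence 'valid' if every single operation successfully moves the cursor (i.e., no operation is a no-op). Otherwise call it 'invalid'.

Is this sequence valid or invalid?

After 1 (firstChild): title
After 2 (parentNode): h3
After 3 (firstChild): title
After 4 (nextSibling): li
After 5 (previousSibling): title
After 6 (nextSibling): li
After 7 (lastChild): li (no-op, stayed)

Answer: invalid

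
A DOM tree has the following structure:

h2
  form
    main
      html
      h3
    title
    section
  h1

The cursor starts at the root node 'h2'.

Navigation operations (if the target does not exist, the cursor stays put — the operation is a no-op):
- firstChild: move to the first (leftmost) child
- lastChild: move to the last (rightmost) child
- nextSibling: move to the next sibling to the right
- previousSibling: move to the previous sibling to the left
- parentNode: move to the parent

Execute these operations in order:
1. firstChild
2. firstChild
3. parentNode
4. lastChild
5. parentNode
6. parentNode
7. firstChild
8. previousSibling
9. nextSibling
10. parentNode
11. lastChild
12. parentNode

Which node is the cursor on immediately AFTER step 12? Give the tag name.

Answer: h2

Derivation:
After 1 (firstChild): form
After 2 (firstChild): main
After 3 (parentNode): form
After 4 (lastChild): section
After 5 (parentNode): form
After 6 (parentNode): h2
After 7 (firstChild): form
After 8 (previousSibling): form (no-op, stayed)
After 9 (nextSibling): h1
After 10 (parentNode): h2
After 11 (lastChild): h1
After 12 (parentNode): h2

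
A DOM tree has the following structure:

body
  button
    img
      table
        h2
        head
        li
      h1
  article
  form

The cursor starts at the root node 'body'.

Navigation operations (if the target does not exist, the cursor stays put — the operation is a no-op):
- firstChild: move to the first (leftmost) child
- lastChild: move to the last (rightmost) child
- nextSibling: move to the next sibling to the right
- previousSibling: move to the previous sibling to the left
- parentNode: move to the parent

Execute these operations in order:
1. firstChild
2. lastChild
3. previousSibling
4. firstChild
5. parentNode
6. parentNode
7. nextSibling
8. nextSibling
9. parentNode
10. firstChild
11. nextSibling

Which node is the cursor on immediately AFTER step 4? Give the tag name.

Answer: table

Derivation:
After 1 (firstChild): button
After 2 (lastChild): img
After 3 (previousSibling): img (no-op, stayed)
After 4 (firstChild): table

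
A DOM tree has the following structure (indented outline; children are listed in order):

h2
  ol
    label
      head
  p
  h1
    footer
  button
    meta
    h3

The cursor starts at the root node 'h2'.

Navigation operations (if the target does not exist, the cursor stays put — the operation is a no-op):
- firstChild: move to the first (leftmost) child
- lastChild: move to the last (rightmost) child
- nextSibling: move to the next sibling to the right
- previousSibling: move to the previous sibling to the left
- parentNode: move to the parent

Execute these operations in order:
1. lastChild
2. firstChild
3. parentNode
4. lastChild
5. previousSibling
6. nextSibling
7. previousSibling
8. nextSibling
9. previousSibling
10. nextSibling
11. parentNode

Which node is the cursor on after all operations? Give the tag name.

Answer: button

Derivation:
After 1 (lastChild): button
After 2 (firstChild): meta
After 3 (parentNode): button
After 4 (lastChild): h3
After 5 (previousSibling): meta
After 6 (nextSibling): h3
After 7 (previousSibling): meta
After 8 (nextSibling): h3
After 9 (previousSibling): meta
After 10 (nextSibling): h3
After 11 (parentNode): button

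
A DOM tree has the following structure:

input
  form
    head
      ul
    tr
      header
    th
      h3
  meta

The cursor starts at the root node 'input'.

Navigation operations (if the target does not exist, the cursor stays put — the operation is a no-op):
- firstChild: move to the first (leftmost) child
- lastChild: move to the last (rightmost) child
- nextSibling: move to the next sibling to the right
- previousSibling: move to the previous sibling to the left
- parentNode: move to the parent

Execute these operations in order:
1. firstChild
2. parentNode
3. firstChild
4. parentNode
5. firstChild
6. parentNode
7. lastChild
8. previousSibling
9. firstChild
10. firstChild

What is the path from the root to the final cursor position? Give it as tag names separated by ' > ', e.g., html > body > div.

Answer: input > form > head > ul

Derivation:
After 1 (firstChild): form
After 2 (parentNode): input
After 3 (firstChild): form
After 4 (parentNode): input
After 5 (firstChild): form
After 6 (parentNode): input
After 7 (lastChild): meta
After 8 (previousSibling): form
After 9 (firstChild): head
After 10 (firstChild): ul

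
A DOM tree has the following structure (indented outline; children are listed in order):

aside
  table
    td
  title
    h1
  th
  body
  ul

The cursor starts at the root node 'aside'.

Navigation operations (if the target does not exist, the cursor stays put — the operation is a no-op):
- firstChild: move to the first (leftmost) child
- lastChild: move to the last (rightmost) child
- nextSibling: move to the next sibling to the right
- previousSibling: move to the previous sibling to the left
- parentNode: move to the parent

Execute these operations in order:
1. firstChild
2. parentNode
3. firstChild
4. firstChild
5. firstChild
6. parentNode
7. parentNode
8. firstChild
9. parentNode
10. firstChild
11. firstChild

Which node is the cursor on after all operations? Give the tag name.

Answer: td

Derivation:
After 1 (firstChild): table
After 2 (parentNode): aside
After 3 (firstChild): table
After 4 (firstChild): td
After 5 (firstChild): td (no-op, stayed)
After 6 (parentNode): table
After 7 (parentNode): aside
After 8 (firstChild): table
After 9 (parentNode): aside
After 10 (firstChild): table
After 11 (firstChild): td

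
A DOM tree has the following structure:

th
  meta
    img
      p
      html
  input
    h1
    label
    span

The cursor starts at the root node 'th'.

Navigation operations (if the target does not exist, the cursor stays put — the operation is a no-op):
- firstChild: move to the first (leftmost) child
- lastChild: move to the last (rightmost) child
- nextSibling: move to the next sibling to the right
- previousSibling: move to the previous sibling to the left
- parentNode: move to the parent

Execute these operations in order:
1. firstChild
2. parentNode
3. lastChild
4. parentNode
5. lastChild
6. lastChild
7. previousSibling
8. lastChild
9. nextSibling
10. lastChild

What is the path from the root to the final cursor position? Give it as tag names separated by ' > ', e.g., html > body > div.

After 1 (firstChild): meta
After 2 (parentNode): th
After 3 (lastChild): input
After 4 (parentNode): th
After 5 (lastChild): input
After 6 (lastChild): span
After 7 (previousSibling): label
After 8 (lastChild): label (no-op, stayed)
After 9 (nextSibling): span
After 10 (lastChild): span (no-op, stayed)

Answer: th > input > span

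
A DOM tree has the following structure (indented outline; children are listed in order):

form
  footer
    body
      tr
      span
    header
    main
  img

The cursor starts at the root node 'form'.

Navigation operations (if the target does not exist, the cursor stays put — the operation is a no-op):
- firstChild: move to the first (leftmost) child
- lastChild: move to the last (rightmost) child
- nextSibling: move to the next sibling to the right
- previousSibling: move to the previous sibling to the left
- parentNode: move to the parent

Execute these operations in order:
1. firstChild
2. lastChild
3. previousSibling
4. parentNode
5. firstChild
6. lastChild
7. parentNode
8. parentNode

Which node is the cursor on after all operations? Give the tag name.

Answer: footer

Derivation:
After 1 (firstChild): footer
After 2 (lastChild): main
After 3 (previousSibling): header
After 4 (parentNode): footer
After 5 (firstChild): body
After 6 (lastChild): span
After 7 (parentNode): body
After 8 (parentNode): footer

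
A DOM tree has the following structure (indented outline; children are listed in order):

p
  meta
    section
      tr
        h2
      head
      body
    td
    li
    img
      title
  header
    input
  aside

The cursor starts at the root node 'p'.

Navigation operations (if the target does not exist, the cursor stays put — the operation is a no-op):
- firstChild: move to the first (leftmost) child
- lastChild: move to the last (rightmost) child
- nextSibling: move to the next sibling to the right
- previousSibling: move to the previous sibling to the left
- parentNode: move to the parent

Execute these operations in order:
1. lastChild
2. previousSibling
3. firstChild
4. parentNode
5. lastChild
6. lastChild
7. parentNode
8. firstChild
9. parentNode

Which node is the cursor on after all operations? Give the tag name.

After 1 (lastChild): aside
After 2 (previousSibling): header
After 3 (firstChild): input
After 4 (parentNode): header
After 5 (lastChild): input
After 6 (lastChild): input (no-op, stayed)
After 7 (parentNode): header
After 8 (firstChild): input
After 9 (parentNode): header

Answer: header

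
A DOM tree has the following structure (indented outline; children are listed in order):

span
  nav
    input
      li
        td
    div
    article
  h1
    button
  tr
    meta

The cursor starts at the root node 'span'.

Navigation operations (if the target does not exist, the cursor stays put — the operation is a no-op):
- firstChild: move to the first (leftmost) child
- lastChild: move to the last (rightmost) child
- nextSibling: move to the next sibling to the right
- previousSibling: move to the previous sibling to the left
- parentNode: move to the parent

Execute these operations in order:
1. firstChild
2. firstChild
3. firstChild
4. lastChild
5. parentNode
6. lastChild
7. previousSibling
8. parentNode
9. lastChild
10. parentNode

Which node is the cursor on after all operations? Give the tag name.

After 1 (firstChild): nav
After 2 (firstChild): input
After 3 (firstChild): li
After 4 (lastChild): td
After 5 (parentNode): li
After 6 (lastChild): td
After 7 (previousSibling): td (no-op, stayed)
After 8 (parentNode): li
After 9 (lastChild): td
After 10 (parentNode): li

Answer: li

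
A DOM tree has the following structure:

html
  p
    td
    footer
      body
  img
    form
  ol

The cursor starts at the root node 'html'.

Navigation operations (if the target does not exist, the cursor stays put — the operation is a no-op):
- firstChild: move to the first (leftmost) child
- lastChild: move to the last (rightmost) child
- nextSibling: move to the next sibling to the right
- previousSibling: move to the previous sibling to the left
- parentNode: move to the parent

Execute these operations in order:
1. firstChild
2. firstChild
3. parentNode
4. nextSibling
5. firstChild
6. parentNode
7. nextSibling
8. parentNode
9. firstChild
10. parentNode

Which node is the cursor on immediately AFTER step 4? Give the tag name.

Answer: img

Derivation:
After 1 (firstChild): p
After 2 (firstChild): td
After 3 (parentNode): p
After 4 (nextSibling): img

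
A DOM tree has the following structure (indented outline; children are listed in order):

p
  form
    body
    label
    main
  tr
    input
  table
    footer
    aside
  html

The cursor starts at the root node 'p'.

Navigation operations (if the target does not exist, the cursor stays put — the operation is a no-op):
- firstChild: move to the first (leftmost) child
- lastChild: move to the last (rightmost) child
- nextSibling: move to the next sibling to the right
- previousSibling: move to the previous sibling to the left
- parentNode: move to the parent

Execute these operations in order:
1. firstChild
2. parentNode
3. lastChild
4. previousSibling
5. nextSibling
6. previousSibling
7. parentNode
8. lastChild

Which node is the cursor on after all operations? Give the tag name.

After 1 (firstChild): form
After 2 (parentNode): p
After 3 (lastChild): html
After 4 (previousSibling): table
After 5 (nextSibling): html
After 6 (previousSibling): table
After 7 (parentNode): p
After 8 (lastChild): html

Answer: html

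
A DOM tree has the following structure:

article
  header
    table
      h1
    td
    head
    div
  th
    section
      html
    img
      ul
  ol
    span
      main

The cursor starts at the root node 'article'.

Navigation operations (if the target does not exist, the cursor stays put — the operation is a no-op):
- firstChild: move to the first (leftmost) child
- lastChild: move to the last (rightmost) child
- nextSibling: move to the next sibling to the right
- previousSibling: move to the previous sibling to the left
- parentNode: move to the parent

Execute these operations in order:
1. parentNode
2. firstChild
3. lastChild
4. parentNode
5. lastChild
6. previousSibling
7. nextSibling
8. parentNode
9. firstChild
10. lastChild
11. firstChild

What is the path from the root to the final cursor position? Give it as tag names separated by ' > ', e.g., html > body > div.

Answer: article > header > table > h1

Derivation:
After 1 (parentNode): article (no-op, stayed)
After 2 (firstChild): header
After 3 (lastChild): div
After 4 (parentNode): header
After 5 (lastChild): div
After 6 (previousSibling): head
After 7 (nextSibling): div
After 8 (parentNode): header
After 9 (firstChild): table
After 10 (lastChild): h1
After 11 (firstChild): h1 (no-op, stayed)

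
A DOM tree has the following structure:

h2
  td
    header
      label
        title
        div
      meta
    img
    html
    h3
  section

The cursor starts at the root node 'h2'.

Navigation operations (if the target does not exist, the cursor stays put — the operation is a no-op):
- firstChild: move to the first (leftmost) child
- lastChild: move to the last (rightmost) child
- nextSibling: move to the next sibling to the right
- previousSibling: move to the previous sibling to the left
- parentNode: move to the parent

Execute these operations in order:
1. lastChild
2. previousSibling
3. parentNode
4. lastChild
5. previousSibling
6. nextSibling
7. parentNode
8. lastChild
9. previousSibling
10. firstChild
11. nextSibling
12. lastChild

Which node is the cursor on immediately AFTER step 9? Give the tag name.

Answer: td

Derivation:
After 1 (lastChild): section
After 2 (previousSibling): td
After 3 (parentNode): h2
After 4 (lastChild): section
After 5 (previousSibling): td
After 6 (nextSibling): section
After 7 (parentNode): h2
After 8 (lastChild): section
After 9 (previousSibling): td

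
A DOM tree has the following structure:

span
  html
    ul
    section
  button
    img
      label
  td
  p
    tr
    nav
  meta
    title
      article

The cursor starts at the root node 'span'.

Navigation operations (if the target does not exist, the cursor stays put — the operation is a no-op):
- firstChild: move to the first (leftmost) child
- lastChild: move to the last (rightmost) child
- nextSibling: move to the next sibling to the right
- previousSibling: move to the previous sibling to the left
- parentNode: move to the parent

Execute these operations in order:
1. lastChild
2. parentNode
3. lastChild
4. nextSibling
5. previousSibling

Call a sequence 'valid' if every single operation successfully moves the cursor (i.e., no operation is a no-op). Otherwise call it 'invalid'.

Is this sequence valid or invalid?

After 1 (lastChild): meta
After 2 (parentNode): span
After 3 (lastChild): meta
After 4 (nextSibling): meta (no-op, stayed)
After 5 (previousSibling): p

Answer: invalid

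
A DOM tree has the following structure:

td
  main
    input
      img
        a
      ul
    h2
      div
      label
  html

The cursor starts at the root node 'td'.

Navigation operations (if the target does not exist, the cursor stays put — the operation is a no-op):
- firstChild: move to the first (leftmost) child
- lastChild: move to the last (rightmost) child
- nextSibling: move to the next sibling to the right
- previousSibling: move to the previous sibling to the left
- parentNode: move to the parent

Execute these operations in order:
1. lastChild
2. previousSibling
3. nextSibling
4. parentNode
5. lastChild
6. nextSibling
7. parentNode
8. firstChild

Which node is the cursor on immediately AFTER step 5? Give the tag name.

After 1 (lastChild): html
After 2 (previousSibling): main
After 3 (nextSibling): html
After 4 (parentNode): td
After 5 (lastChild): html

Answer: html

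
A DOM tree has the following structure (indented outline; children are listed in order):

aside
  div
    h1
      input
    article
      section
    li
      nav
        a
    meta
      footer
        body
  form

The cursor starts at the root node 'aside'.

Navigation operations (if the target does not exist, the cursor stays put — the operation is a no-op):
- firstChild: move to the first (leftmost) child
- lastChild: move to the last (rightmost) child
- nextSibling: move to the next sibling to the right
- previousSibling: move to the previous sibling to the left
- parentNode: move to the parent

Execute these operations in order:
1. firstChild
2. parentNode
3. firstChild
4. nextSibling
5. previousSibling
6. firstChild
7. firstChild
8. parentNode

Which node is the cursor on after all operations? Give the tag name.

Answer: h1

Derivation:
After 1 (firstChild): div
After 2 (parentNode): aside
After 3 (firstChild): div
After 4 (nextSibling): form
After 5 (previousSibling): div
After 6 (firstChild): h1
After 7 (firstChild): input
After 8 (parentNode): h1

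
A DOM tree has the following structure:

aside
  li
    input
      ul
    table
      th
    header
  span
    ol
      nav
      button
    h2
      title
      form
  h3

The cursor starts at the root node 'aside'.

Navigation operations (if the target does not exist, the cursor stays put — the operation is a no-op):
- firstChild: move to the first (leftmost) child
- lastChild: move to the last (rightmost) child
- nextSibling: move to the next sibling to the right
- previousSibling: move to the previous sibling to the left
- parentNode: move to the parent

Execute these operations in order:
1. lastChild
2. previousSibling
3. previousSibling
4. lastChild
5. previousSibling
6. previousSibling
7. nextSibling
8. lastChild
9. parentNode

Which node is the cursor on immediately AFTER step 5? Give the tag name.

Answer: table

Derivation:
After 1 (lastChild): h3
After 2 (previousSibling): span
After 3 (previousSibling): li
After 4 (lastChild): header
After 5 (previousSibling): table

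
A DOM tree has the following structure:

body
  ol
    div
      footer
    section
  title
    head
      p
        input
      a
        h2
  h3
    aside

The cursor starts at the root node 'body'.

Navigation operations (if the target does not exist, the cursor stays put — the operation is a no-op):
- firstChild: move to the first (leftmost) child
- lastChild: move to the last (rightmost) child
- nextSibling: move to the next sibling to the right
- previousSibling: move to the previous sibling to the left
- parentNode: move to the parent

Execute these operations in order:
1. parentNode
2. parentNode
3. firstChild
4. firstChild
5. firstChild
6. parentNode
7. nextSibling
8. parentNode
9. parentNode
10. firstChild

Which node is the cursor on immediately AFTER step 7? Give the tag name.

After 1 (parentNode): body (no-op, stayed)
After 2 (parentNode): body (no-op, stayed)
After 3 (firstChild): ol
After 4 (firstChild): div
After 5 (firstChild): footer
After 6 (parentNode): div
After 7 (nextSibling): section

Answer: section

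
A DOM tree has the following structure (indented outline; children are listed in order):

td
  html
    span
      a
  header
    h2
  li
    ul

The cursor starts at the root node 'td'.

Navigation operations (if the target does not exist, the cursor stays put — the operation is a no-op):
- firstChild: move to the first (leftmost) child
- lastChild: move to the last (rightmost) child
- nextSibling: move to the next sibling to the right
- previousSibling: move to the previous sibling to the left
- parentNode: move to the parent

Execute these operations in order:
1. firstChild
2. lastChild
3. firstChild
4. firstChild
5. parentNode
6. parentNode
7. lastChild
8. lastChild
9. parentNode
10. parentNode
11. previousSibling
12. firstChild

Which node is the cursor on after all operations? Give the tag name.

After 1 (firstChild): html
After 2 (lastChild): span
After 3 (firstChild): a
After 4 (firstChild): a (no-op, stayed)
After 5 (parentNode): span
After 6 (parentNode): html
After 7 (lastChild): span
After 8 (lastChild): a
After 9 (parentNode): span
After 10 (parentNode): html
After 11 (previousSibling): html (no-op, stayed)
After 12 (firstChild): span

Answer: span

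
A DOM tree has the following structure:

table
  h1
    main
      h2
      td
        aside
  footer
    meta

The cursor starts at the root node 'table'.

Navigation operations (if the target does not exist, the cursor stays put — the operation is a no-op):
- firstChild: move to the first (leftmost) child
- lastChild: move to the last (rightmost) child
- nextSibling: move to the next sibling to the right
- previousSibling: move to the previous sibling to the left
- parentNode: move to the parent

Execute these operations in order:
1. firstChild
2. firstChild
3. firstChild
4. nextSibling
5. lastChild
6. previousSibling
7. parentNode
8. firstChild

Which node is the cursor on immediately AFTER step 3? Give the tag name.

Answer: h2

Derivation:
After 1 (firstChild): h1
After 2 (firstChild): main
After 3 (firstChild): h2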